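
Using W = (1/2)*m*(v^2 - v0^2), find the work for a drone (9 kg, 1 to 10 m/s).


Given: m = 9 kg, v0 = 1 m/s, v = 10 m/s
Using W = (1/2)*m*(v^2 - v0^2)
v^2 = 10^2 = 100
v0^2 = 1^2 = 1
v^2 - v0^2 = 100 - 1 = 99
W = (1/2)*9*99 = 891/2 J

891/2 J


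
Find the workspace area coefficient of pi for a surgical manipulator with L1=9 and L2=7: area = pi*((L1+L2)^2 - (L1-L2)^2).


Given: L1 = 9, L2 = 7
(L1+L2)^2 = (16)^2 = 256
(L1-L2)^2 = (2)^2 = 4
Difference = 256 - 4 = 252
This equals 4*L1*L2 = 4*9*7 = 252
Workspace area = 252*pi

252


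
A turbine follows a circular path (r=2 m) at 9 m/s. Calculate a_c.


Given: v = 9 m/s, r = 2 m
Using a_c = v^2 / r
a_c = 9^2 / 2
a_c = 81 / 2
a_c = 81/2 m/s^2

81/2 m/s^2


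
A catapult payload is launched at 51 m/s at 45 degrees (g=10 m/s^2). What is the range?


Given: v0 = 51 m/s, theta = 45 deg, g = 10 m/s^2
sin(2*45) = sin(90) = 1
Using R = v0^2 * sin(2*theta) / g
R = 51^2 * 1 / 10
R = 2601 / 10
R = 2601/10 m

2601/10 m


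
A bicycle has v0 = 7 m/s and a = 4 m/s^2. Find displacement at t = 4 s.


Given: v0 = 7 m/s, a = 4 m/s^2, t = 4 s
Using s = v0*t + (1/2)*a*t^2
s = 7*4 + (1/2)*4*4^2
s = 28 + (1/2)*64
s = 28 + 32
s = 60

60 m


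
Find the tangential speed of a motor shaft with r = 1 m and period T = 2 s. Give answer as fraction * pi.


Given: radius r = 1 m, period T = 2 s
Using v = 2*pi*r / T
v = 2*pi*1 / 2
v = 2*pi / 2
v = 1*pi m/s

1*pi m/s


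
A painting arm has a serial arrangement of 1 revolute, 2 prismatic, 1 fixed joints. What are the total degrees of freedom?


Given: serial robot with 1 revolute, 2 prismatic, 1 fixed joints
DOF contribution per joint type: revolute=1, prismatic=1, spherical=3, fixed=0
DOF = 1*1 + 2*1 + 1*0
DOF = 3

3


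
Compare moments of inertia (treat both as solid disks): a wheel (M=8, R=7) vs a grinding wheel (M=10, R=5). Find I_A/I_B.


Given: M1=8 kg, R1=7 m, M2=10 kg, R2=5 m
For a disk: I = (1/2)*M*R^2, so I_A/I_B = (M1*R1^2)/(M2*R2^2)
M1*R1^2 = 8*49 = 392
M2*R2^2 = 10*25 = 250
I_A/I_B = 392/250 = 196/125

196/125


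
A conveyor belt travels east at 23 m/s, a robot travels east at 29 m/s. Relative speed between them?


Given: v_A = 23 m/s east, v_B = 29 m/s east
Both move in the same direction; relative speed = |v_A - v_B|
|23 - 29| = |-6|
= 6 m/s

6 m/s


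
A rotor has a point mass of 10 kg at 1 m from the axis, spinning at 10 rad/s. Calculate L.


Given: m = 10 kg, r = 1 m, omega = 10 rad/s
For a point mass: I = m*r^2
I = 10*1^2 = 10*1 = 10
L = I*omega = 10*10
L = 100 kg*m^2/s

100 kg*m^2/s


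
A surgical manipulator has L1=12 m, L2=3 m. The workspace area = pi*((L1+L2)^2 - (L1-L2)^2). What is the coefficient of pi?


Given: L1 = 12, L2 = 3
(L1+L2)^2 = (15)^2 = 225
(L1-L2)^2 = (9)^2 = 81
Difference = 225 - 81 = 144
This equals 4*L1*L2 = 4*12*3 = 144
Workspace area = 144*pi

144


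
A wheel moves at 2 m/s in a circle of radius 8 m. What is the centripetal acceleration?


Given: v = 2 m/s, r = 8 m
Using a_c = v^2 / r
a_c = 2^2 / 8
a_c = 4 / 8
a_c = 1/2 m/s^2

1/2 m/s^2


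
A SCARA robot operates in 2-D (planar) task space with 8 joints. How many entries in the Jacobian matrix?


Given: task space dimension = 2, joints = 8
Jacobian is a 2 x 8 matrix
Total entries = rows * columns
Total = 2 * 8
Total = 16

16


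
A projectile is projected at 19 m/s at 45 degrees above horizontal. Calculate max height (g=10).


Given: v0 = 19 m/s, theta = 45 deg, g = 10 m/s^2
sin^2(45) = 1/2
Using H = v0^2 * sin^2(theta) / (2*g)
H = 19^2 * 1/2 / (2*10)
H = 361 * 1/2 / 20
H = 361/2 / 20
H = 361/40 m

361/40 m


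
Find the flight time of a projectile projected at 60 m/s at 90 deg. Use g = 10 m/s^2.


Given: v0 = 60 m/s, theta = 90 deg, g = 10 m/s^2
sin(90) = 1
Using T = 2*v0*sin(theta) / g
T = 2*60*1 / 10
T = 120 / 10
T = 12 s

12 s


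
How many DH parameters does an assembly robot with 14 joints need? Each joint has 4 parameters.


Given: 14 joints, 4 DH parameters per joint (d, theta, a, alpha)
Total DH parameters = number_of_joints * 4
Total = 14 * 4
Total = 56

56


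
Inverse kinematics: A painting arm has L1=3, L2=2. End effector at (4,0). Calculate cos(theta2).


Given: L1 = 3, L2 = 2, target (x, y) = (4, 0)
Using cos(theta2) = (x^2 + y^2 - L1^2 - L2^2) / (2*L1*L2)
x^2 + y^2 = 4^2 + 0 = 16
L1^2 + L2^2 = 9 + 4 = 13
Numerator = 16 - 13 = 3
Denominator = 2*3*2 = 12
cos(theta2) = 3/12 = 1/4

1/4


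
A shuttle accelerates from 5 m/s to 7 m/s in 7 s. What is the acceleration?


Given: initial velocity v0 = 5 m/s, final velocity v = 7 m/s, time t = 7 s
Using a = (v - v0) / t
a = (7 - 5) / 7
a = 2 / 7
a = 2/7 m/s^2

2/7 m/s^2


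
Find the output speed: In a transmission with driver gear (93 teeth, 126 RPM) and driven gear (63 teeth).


Given: N1 = 93 teeth, w1 = 126 RPM, N2 = 63 teeth
Using N1*w1 = N2*w2
w2 = N1*w1 / N2
w2 = 93*126 / 63
w2 = 11718 / 63
w2 = 186 RPM

186 RPM


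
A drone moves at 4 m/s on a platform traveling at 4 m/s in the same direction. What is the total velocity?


Given: object velocity = 4 m/s, platform velocity = 4 m/s (same direction)
Using classical velocity addition: v_total = v_object + v_platform
v_total = 4 + 4
v_total = 8 m/s

8 m/s


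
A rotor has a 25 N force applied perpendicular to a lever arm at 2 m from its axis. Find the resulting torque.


Given: F = 25 N, r = 2 m, angle = 90 deg (perpendicular)
Using tau = F * r * sin(90)
sin(90) = 1
tau = 25 * 2 * 1
tau = 50 Nm

50 Nm


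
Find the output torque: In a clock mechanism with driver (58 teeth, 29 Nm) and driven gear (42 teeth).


Given: N1 = 58, N2 = 42, T1 = 29 Nm
Using T2/T1 = N2/N1
T2 = T1 * N2 / N1
T2 = 29 * 42 / 58
T2 = 1218 / 58
T2 = 21 Nm

21 Nm


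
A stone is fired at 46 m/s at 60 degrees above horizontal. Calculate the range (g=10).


Given: v0 = 46 m/s, theta = 60 deg, g = 10 m/s^2
sin(2*60) = sin(120) = sqrt(3)/2
Using R = v0^2 * sin(2*theta) / g
R = 46^2 * (sqrt(3)/2) / 10
R = 2116 * sqrt(3) / 20
R = 529/5*sqrt(3) m

529/5*sqrt(3) m


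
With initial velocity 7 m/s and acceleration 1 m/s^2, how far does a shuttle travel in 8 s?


Given: v0 = 7 m/s, a = 1 m/s^2, t = 8 s
Using s = v0*t + (1/2)*a*t^2
s = 7*8 + (1/2)*1*8^2
s = 56 + (1/2)*64
s = 56 + 32
s = 88

88 m


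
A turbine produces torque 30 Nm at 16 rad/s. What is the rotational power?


Given: tau = 30 Nm, omega = 16 rad/s
Using P = tau * omega
P = 30 * 16
P = 480 W

480 W


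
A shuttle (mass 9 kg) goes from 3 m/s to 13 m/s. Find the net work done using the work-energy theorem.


Given: m = 9 kg, v0 = 3 m/s, v = 13 m/s
Using W = (1/2)*m*(v^2 - v0^2)
v^2 = 13^2 = 169
v0^2 = 3^2 = 9
v^2 - v0^2 = 169 - 9 = 160
W = (1/2)*9*160 = 720 J

720 J


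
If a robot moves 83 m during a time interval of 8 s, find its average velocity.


Given: distance d = 83 m, time t = 8 s
Using v = d / t
v = 83 / 8
v = 83/8 m/s

83/8 m/s


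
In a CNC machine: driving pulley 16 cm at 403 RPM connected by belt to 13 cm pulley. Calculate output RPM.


Given: D1 = 16 cm, w1 = 403 RPM, D2 = 13 cm
Using D1*w1 = D2*w2
w2 = D1*w1 / D2
w2 = 16*403 / 13
w2 = 6448 / 13
w2 = 496 RPM

496 RPM


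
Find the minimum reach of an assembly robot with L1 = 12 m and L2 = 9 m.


Given: L1 = 12 m, L2 = 9 m
For a 2-link planar arm, min reach = |L1 - L2| (second link folded back)
Min reach = |12 - 9|
Min reach = 3 m

3 m


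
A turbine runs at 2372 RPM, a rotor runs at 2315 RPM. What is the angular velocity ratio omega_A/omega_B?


Given: RPM_A = 2372, RPM_B = 2315
omega = 2*pi*RPM/60, so omega_A/omega_B = RPM_A / RPM_B
omega_A/omega_B = 2372 / 2315
omega_A/omega_B = 2372/2315

2372/2315


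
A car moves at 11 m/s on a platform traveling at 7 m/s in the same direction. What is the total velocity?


Given: object velocity = 11 m/s, platform velocity = 7 m/s (same direction)
Using classical velocity addition: v_total = v_object + v_platform
v_total = 11 + 7
v_total = 18 m/s

18 m/s


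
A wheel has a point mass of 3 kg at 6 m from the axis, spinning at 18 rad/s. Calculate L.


Given: m = 3 kg, r = 6 m, omega = 18 rad/s
For a point mass: I = m*r^2
I = 3*6^2 = 3*36 = 108
L = I*omega = 108*18
L = 1944 kg*m^2/s

1944 kg*m^2/s


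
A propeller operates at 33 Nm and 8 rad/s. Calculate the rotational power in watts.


Given: tau = 33 Nm, omega = 8 rad/s
Using P = tau * omega
P = 33 * 8
P = 264 W

264 W


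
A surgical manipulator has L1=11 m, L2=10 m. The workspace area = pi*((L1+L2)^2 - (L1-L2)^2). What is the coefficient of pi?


Given: L1 = 11, L2 = 10
(L1+L2)^2 = (21)^2 = 441
(L1-L2)^2 = (1)^2 = 1
Difference = 441 - 1 = 440
This equals 4*L1*L2 = 4*11*10 = 440
Workspace area = 440*pi

440


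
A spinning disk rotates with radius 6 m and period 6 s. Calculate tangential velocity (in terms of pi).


Given: radius r = 6 m, period T = 6 s
Using v = 2*pi*r / T
v = 2*pi*6 / 6
v = 12*pi / 6
v = 2*pi m/s

2*pi m/s


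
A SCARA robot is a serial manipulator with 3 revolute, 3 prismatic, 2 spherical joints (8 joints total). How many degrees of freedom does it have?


Given: serial robot with 3 revolute, 3 prismatic, 2 spherical joints
DOF contribution per joint type: revolute=1, prismatic=1, spherical=3, fixed=0
DOF = 3*1 + 3*1 + 2*3
DOF = 12

12


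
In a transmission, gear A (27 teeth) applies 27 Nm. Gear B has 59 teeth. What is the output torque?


Given: N1 = 27, N2 = 59, T1 = 27 Nm
Using T2/T1 = N2/N1
T2 = T1 * N2 / N1
T2 = 27 * 59 / 27
T2 = 1593 / 27
T2 = 59 Nm

59 Nm


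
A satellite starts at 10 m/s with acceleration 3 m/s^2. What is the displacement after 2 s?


Given: v0 = 10 m/s, a = 3 m/s^2, t = 2 s
Using s = v0*t + (1/2)*a*t^2
s = 10*2 + (1/2)*3*2^2
s = 20 + (1/2)*12
s = 20 + 6
s = 26

26 m


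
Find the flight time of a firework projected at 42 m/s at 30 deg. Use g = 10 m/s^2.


Given: v0 = 42 m/s, theta = 30 deg, g = 10 m/s^2
sin(30) = 1/2
Using T = 2*v0*sin(theta) / g
T = 2*42*1/2 / 10
T = 42 / 10
T = 21/5 s

21/5 s


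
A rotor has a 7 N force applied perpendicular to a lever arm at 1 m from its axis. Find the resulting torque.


Given: F = 7 N, r = 1 m, angle = 90 deg (perpendicular)
Using tau = F * r * sin(90)
sin(90) = 1
tau = 7 * 1 * 1
tau = 7 Nm

7 Nm


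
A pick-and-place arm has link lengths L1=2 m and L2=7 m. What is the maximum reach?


Given: L1 = 2 m, L2 = 7 m
For a 2-link planar arm, max reach = L1 + L2 (fully extended)
Max reach = 2 + 7
Max reach = 9 m

9 m


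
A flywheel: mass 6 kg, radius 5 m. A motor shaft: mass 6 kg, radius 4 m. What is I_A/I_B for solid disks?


Given: M1=6 kg, R1=5 m, M2=6 kg, R2=4 m
For a disk: I = (1/2)*M*R^2, so I_A/I_B = (M1*R1^2)/(M2*R2^2)
M1*R1^2 = 6*25 = 150
M2*R2^2 = 6*16 = 96
I_A/I_B = 150/96 = 25/16

25/16


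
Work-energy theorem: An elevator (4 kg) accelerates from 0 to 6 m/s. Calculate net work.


Given: m = 4 kg, v0 = 0 m/s, v = 6 m/s
Using W = (1/2)*m*(v^2 - v0^2)
v^2 = 6^2 = 36
v0^2 = 0^2 = 0
v^2 - v0^2 = 36 - 0 = 36
W = (1/2)*4*36 = 72 J

72 J


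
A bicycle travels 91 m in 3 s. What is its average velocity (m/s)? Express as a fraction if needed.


Given: distance d = 91 m, time t = 3 s
Using v = d / t
v = 91 / 3
v = 91/3 m/s

91/3 m/s


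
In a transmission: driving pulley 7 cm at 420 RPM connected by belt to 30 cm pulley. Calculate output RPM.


Given: D1 = 7 cm, w1 = 420 RPM, D2 = 30 cm
Using D1*w1 = D2*w2
w2 = D1*w1 / D2
w2 = 7*420 / 30
w2 = 2940 / 30
w2 = 98 RPM

98 RPM


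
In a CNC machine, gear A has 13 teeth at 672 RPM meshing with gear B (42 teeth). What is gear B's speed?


Given: N1 = 13 teeth, w1 = 672 RPM, N2 = 42 teeth
Using N1*w1 = N2*w2
w2 = N1*w1 / N2
w2 = 13*672 / 42
w2 = 8736 / 42
w2 = 208 RPM

208 RPM


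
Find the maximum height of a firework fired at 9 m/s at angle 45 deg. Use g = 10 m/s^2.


Given: v0 = 9 m/s, theta = 45 deg, g = 10 m/s^2
sin^2(45) = 1/2
Using H = v0^2 * sin^2(theta) / (2*g)
H = 9^2 * 1/2 / (2*10)
H = 81 * 1/2 / 20
H = 81/2 / 20
H = 81/40 m

81/40 m


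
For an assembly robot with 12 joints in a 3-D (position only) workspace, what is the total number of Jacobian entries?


Given: task space dimension = 3, joints = 12
Jacobian is a 3 x 12 matrix
Total entries = rows * columns
Total = 3 * 12
Total = 36

36


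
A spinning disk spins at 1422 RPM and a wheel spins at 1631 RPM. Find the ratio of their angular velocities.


Given: RPM_A = 1422, RPM_B = 1631
omega = 2*pi*RPM/60, so omega_A/omega_B = RPM_A / RPM_B
omega_A/omega_B = 1422 / 1631
omega_A/omega_B = 1422/1631

1422/1631


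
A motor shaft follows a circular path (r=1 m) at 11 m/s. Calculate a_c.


Given: v = 11 m/s, r = 1 m
Using a_c = v^2 / r
a_c = 11^2 / 1
a_c = 121 / 1
a_c = 121 m/s^2

121 m/s^2


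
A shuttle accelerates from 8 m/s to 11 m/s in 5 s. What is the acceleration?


Given: initial velocity v0 = 8 m/s, final velocity v = 11 m/s, time t = 5 s
Using a = (v - v0) / t
a = (11 - 8) / 5
a = 3 / 5
a = 3/5 m/s^2

3/5 m/s^2


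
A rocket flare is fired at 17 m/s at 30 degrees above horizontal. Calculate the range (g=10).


Given: v0 = 17 m/s, theta = 30 deg, g = 10 m/s^2
sin(2*30) = sin(60) = sqrt(3)/2
Using R = v0^2 * sin(2*theta) / g
R = 17^2 * (sqrt(3)/2) / 10
R = 289 * sqrt(3) / 20
R = 289/20*sqrt(3) m

289/20*sqrt(3) m


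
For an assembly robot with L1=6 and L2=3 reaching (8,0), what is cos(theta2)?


Given: L1 = 6, L2 = 3, target (x, y) = (8, 0)
Using cos(theta2) = (x^2 + y^2 - L1^2 - L2^2) / (2*L1*L2)
x^2 + y^2 = 8^2 + 0 = 64
L1^2 + L2^2 = 36 + 9 = 45
Numerator = 64 - 45 = 19
Denominator = 2*6*3 = 36
cos(theta2) = 19/36 = 19/36

19/36


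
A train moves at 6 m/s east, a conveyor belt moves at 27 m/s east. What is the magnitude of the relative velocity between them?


Given: v_A = 6 m/s east, v_B = 27 m/s east
Both move in the same direction; relative speed = |v_A - v_B|
|6 - 27| = |-21|
= 21 m/s

21 m/s


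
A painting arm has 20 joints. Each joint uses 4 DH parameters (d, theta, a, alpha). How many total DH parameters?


Given: 20 joints, 4 DH parameters per joint (d, theta, a, alpha)
Total DH parameters = number_of_joints * 4
Total = 20 * 4
Total = 80

80


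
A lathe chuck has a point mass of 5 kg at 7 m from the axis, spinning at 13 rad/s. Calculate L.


Given: m = 5 kg, r = 7 m, omega = 13 rad/s
For a point mass: I = m*r^2
I = 5*7^2 = 5*49 = 245
L = I*omega = 245*13
L = 3185 kg*m^2/s

3185 kg*m^2/s


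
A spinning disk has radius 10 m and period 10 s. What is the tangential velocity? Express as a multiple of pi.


Given: radius r = 10 m, period T = 10 s
Using v = 2*pi*r / T
v = 2*pi*10 / 10
v = 20*pi / 10
v = 2*pi m/s

2*pi m/s


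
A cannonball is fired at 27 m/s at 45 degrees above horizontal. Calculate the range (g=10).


Given: v0 = 27 m/s, theta = 45 deg, g = 10 m/s^2
sin(2*45) = sin(90) = 1
Using R = v0^2 * sin(2*theta) / g
R = 27^2 * 1 / 10
R = 729 / 10
R = 729/10 m

729/10 m


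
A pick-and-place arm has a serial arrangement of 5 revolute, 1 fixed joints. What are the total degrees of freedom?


Given: serial robot with 5 revolute, 1 fixed joints
DOF contribution per joint type: revolute=1, prismatic=1, spherical=3, fixed=0
DOF = 5*1 + 1*0
DOF = 5

5


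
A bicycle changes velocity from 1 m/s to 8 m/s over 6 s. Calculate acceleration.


Given: initial velocity v0 = 1 m/s, final velocity v = 8 m/s, time t = 6 s
Using a = (v - v0) / t
a = (8 - 1) / 6
a = 7 / 6
a = 7/6 m/s^2

7/6 m/s^2


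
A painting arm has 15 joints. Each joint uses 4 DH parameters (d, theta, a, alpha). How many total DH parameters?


Given: 15 joints, 4 DH parameters per joint (d, theta, a, alpha)
Total DH parameters = number_of_joints * 4
Total = 15 * 4
Total = 60

60


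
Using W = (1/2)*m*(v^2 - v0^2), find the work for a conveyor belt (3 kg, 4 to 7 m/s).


Given: m = 3 kg, v0 = 4 m/s, v = 7 m/s
Using W = (1/2)*m*(v^2 - v0^2)
v^2 = 7^2 = 49
v0^2 = 4^2 = 16
v^2 - v0^2 = 49 - 16 = 33
W = (1/2)*3*33 = 99/2 J

99/2 J


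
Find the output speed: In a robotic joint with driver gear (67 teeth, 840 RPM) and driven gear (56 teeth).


Given: N1 = 67 teeth, w1 = 840 RPM, N2 = 56 teeth
Using N1*w1 = N2*w2
w2 = N1*w1 / N2
w2 = 67*840 / 56
w2 = 56280 / 56
w2 = 1005 RPM

1005 RPM


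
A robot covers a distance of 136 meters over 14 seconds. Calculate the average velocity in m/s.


Given: distance d = 136 m, time t = 14 s
Using v = d / t
v = 136 / 14
v = 68/7 m/s

68/7 m/s


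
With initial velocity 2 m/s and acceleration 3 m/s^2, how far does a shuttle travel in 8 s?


Given: v0 = 2 m/s, a = 3 m/s^2, t = 8 s
Using s = v0*t + (1/2)*a*t^2
s = 2*8 + (1/2)*3*8^2
s = 16 + (1/2)*192
s = 16 + 96
s = 112

112 m


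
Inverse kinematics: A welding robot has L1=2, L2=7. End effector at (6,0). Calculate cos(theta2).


Given: L1 = 2, L2 = 7, target (x, y) = (6, 0)
Using cos(theta2) = (x^2 + y^2 - L1^2 - L2^2) / (2*L1*L2)
x^2 + y^2 = 6^2 + 0 = 36
L1^2 + L2^2 = 4 + 49 = 53
Numerator = 36 - 53 = -17
Denominator = 2*2*7 = 28
cos(theta2) = -17/28 = -17/28

-17/28


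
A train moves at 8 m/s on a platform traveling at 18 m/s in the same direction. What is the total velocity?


Given: object velocity = 8 m/s, platform velocity = 18 m/s (same direction)
Using classical velocity addition: v_total = v_object + v_platform
v_total = 8 + 18
v_total = 26 m/s

26 m/s


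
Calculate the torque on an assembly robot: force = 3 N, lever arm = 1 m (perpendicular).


Given: F = 3 N, r = 1 m, angle = 90 deg (perpendicular)
Using tau = F * r * sin(90)
sin(90) = 1
tau = 3 * 1 * 1
tau = 3 Nm

3 Nm


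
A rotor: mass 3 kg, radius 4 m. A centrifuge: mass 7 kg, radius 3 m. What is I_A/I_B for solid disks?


Given: M1=3 kg, R1=4 m, M2=7 kg, R2=3 m
For a disk: I = (1/2)*M*R^2, so I_A/I_B = (M1*R1^2)/(M2*R2^2)
M1*R1^2 = 3*16 = 48
M2*R2^2 = 7*9 = 63
I_A/I_B = 48/63 = 16/21

16/21


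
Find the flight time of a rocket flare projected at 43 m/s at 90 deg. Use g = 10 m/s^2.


Given: v0 = 43 m/s, theta = 90 deg, g = 10 m/s^2
sin(90) = 1
Using T = 2*v0*sin(theta) / g
T = 2*43*1 / 10
T = 86 / 10
T = 43/5 s

43/5 s


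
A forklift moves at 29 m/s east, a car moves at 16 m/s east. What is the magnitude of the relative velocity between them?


Given: v_A = 29 m/s east, v_B = 16 m/s east
Both move in the same direction; relative speed = |v_A - v_B|
|29 - 16| = |13|
= 13 m/s

13 m/s


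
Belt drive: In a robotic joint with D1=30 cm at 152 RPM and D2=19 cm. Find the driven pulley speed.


Given: D1 = 30 cm, w1 = 152 RPM, D2 = 19 cm
Using D1*w1 = D2*w2
w2 = D1*w1 / D2
w2 = 30*152 / 19
w2 = 4560 / 19
w2 = 240 RPM

240 RPM


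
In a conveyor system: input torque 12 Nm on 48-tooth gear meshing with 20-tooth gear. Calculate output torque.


Given: N1 = 48, N2 = 20, T1 = 12 Nm
Using T2/T1 = N2/N1
T2 = T1 * N2 / N1
T2 = 12 * 20 / 48
T2 = 240 / 48
T2 = 5 Nm

5 Nm


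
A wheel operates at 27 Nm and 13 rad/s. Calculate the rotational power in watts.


Given: tau = 27 Nm, omega = 13 rad/s
Using P = tau * omega
P = 27 * 13
P = 351 W

351 W


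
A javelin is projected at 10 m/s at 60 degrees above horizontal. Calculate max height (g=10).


Given: v0 = 10 m/s, theta = 60 deg, g = 10 m/s^2
sin^2(60) = 3/4
Using H = v0^2 * sin^2(theta) / (2*g)
H = 10^2 * 3/4 / (2*10)
H = 100 * 3/4 / 20
H = 75 / 20
H = 15/4 m

15/4 m


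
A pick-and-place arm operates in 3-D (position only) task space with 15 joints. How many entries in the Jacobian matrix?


Given: task space dimension = 3, joints = 15
Jacobian is a 3 x 15 matrix
Total entries = rows * columns
Total = 3 * 15
Total = 45

45


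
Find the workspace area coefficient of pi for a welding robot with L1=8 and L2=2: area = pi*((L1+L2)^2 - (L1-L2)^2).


Given: L1 = 8, L2 = 2
(L1+L2)^2 = (10)^2 = 100
(L1-L2)^2 = (6)^2 = 36
Difference = 100 - 36 = 64
This equals 4*L1*L2 = 4*8*2 = 64
Workspace area = 64*pi

64


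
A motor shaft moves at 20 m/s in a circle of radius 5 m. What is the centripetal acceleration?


Given: v = 20 m/s, r = 5 m
Using a_c = v^2 / r
a_c = 20^2 / 5
a_c = 400 / 5
a_c = 80 m/s^2

80 m/s^2


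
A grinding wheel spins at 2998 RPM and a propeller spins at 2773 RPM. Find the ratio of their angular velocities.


Given: RPM_A = 2998, RPM_B = 2773
omega = 2*pi*RPM/60, so omega_A/omega_B = RPM_A / RPM_B
omega_A/omega_B = 2998 / 2773
omega_A/omega_B = 2998/2773

2998/2773


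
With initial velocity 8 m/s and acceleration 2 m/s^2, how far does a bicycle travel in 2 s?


Given: v0 = 8 m/s, a = 2 m/s^2, t = 2 s
Using s = v0*t + (1/2)*a*t^2
s = 8*2 + (1/2)*2*2^2
s = 16 + (1/2)*8
s = 16 + 4
s = 20

20 m


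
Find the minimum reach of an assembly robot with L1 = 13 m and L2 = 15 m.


Given: L1 = 13 m, L2 = 15 m
For a 2-link planar arm, min reach = |L1 - L2| (second link folded back)
Min reach = |13 - 15|
Min reach = 2 m

2 m


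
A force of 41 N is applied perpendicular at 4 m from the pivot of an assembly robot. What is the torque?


Given: F = 41 N, r = 4 m, angle = 90 deg (perpendicular)
Using tau = F * r * sin(90)
sin(90) = 1
tau = 41 * 4 * 1
tau = 164 Nm

164 Nm


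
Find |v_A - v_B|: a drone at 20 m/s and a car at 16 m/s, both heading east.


Given: v_A = 20 m/s east, v_B = 16 m/s east
Both move in the same direction; relative speed = |v_A - v_B|
|20 - 16| = |4|
= 4 m/s

4 m/s


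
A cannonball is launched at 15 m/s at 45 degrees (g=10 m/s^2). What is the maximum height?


Given: v0 = 15 m/s, theta = 45 deg, g = 10 m/s^2
sin^2(45) = 1/2
Using H = v0^2 * sin^2(theta) / (2*g)
H = 15^2 * 1/2 / (2*10)
H = 225 * 1/2 / 20
H = 225/2 / 20
H = 45/8 m

45/8 m


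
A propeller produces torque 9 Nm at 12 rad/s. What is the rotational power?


Given: tau = 9 Nm, omega = 12 rad/s
Using P = tau * omega
P = 9 * 12
P = 108 W

108 W


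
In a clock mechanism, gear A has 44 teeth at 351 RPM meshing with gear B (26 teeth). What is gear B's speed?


Given: N1 = 44 teeth, w1 = 351 RPM, N2 = 26 teeth
Using N1*w1 = N2*w2
w2 = N1*w1 / N2
w2 = 44*351 / 26
w2 = 15444 / 26
w2 = 594 RPM

594 RPM


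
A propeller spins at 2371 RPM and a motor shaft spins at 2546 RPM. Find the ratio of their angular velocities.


Given: RPM_A = 2371, RPM_B = 2546
omega = 2*pi*RPM/60, so omega_A/omega_B = RPM_A / RPM_B
omega_A/omega_B = 2371 / 2546
omega_A/omega_B = 2371/2546

2371/2546


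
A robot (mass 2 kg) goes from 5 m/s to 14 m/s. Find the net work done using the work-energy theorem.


Given: m = 2 kg, v0 = 5 m/s, v = 14 m/s
Using W = (1/2)*m*(v^2 - v0^2)
v^2 = 14^2 = 196
v0^2 = 5^2 = 25
v^2 - v0^2 = 196 - 25 = 171
W = (1/2)*2*171 = 171 J

171 J


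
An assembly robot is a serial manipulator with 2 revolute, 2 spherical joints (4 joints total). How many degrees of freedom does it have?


Given: serial robot with 2 revolute, 2 spherical joints
DOF contribution per joint type: revolute=1, prismatic=1, spherical=3, fixed=0
DOF = 2*1 + 2*3
DOF = 8

8


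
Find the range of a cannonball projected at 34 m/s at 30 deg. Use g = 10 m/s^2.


Given: v0 = 34 m/s, theta = 30 deg, g = 10 m/s^2
sin(2*30) = sin(60) = sqrt(3)/2
Using R = v0^2 * sin(2*theta) / g
R = 34^2 * (sqrt(3)/2) / 10
R = 1156 * sqrt(3) / 20
R = 289/5*sqrt(3) m

289/5*sqrt(3) m


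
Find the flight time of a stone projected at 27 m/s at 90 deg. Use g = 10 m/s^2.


Given: v0 = 27 m/s, theta = 90 deg, g = 10 m/s^2
sin(90) = 1
Using T = 2*v0*sin(theta) / g
T = 2*27*1 / 10
T = 54 / 10
T = 27/5 s

27/5 s


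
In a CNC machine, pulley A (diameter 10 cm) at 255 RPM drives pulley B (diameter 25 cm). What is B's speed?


Given: D1 = 10 cm, w1 = 255 RPM, D2 = 25 cm
Using D1*w1 = D2*w2
w2 = D1*w1 / D2
w2 = 10*255 / 25
w2 = 2550 / 25
w2 = 102 RPM

102 RPM


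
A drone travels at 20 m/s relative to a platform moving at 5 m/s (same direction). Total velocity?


Given: object velocity = 20 m/s, platform velocity = 5 m/s (same direction)
Using classical velocity addition: v_total = v_object + v_platform
v_total = 20 + 5
v_total = 25 m/s

25 m/s


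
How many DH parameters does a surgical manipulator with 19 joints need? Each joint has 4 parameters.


Given: 19 joints, 4 DH parameters per joint (d, theta, a, alpha)
Total DH parameters = number_of_joints * 4
Total = 19 * 4
Total = 76

76


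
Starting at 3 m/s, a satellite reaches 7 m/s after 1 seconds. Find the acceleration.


Given: initial velocity v0 = 3 m/s, final velocity v = 7 m/s, time t = 1 s
Using a = (v - v0) / t
a = (7 - 3) / 1
a = 4 / 1
a = 4 m/s^2

4 m/s^2


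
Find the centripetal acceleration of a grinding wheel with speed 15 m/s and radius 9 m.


Given: v = 15 m/s, r = 9 m
Using a_c = v^2 / r
a_c = 15^2 / 9
a_c = 225 / 9
a_c = 25 m/s^2

25 m/s^2


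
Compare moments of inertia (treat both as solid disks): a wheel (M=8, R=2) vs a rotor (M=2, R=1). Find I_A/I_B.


Given: M1=8 kg, R1=2 m, M2=2 kg, R2=1 m
For a disk: I = (1/2)*M*R^2, so I_A/I_B = (M1*R1^2)/(M2*R2^2)
M1*R1^2 = 8*4 = 32
M2*R2^2 = 2*1 = 2
I_A/I_B = 32/2 = 16

16


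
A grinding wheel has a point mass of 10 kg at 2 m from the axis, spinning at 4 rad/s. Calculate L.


Given: m = 10 kg, r = 2 m, omega = 4 rad/s
For a point mass: I = m*r^2
I = 10*2^2 = 10*4 = 40
L = I*omega = 40*4
L = 160 kg*m^2/s

160 kg*m^2/s


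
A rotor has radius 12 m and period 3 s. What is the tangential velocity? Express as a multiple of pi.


Given: radius r = 12 m, period T = 3 s
Using v = 2*pi*r / T
v = 2*pi*12 / 3
v = 24*pi / 3
v = 8*pi m/s

8*pi m/s


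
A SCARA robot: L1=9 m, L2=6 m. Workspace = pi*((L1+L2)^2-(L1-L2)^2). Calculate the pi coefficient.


Given: L1 = 9, L2 = 6
(L1+L2)^2 = (15)^2 = 225
(L1-L2)^2 = (3)^2 = 9
Difference = 225 - 9 = 216
This equals 4*L1*L2 = 4*9*6 = 216
Workspace area = 216*pi

216


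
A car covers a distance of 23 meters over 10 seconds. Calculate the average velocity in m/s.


Given: distance d = 23 m, time t = 10 s
Using v = d / t
v = 23 / 10
v = 23/10 m/s

23/10 m/s


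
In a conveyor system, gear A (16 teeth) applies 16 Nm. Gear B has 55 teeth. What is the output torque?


Given: N1 = 16, N2 = 55, T1 = 16 Nm
Using T2/T1 = N2/N1
T2 = T1 * N2 / N1
T2 = 16 * 55 / 16
T2 = 880 / 16
T2 = 55 Nm

55 Nm


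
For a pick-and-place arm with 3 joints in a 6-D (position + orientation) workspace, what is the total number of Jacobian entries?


Given: task space dimension = 6, joints = 3
Jacobian is a 6 x 3 matrix
Total entries = rows * columns
Total = 6 * 3
Total = 18

18


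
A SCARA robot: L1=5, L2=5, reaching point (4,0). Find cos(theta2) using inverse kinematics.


Given: L1 = 5, L2 = 5, target (x, y) = (4, 0)
Using cos(theta2) = (x^2 + y^2 - L1^2 - L2^2) / (2*L1*L2)
x^2 + y^2 = 4^2 + 0 = 16
L1^2 + L2^2 = 25 + 25 = 50
Numerator = 16 - 50 = -34
Denominator = 2*5*5 = 50
cos(theta2) = -34/50 = -17/25

-17/25


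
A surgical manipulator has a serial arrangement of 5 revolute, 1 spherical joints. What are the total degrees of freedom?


Given: serial robot with 5 revolute, 1 spherical joints
DOF contribution per joint type: revolute=1, prismatic=1, spherical=3, fixed=0
DOF = 5*1 + 1*3
DOF = 8

8


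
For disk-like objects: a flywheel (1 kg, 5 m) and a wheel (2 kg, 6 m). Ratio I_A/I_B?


Given: M1=1 kg, R1=5 m, M2=2 kg, R2=6 m
For a disk: I = (1/2)*M*R^2, so I_A/I_B = (M1*R1^2)/(M2*R2^2)
M1*R1^2 = 1*25 = 25
M2*R2^2 = 2*36 = 72
I_A/I_B = 25/72 = 25/72

25/72


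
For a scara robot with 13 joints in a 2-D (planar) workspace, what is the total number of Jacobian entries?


Given: task space dimension = 2, joints = 13
Jacobian is a 2 x 13 matrix
Total entries = rows * columns
Total = 2 * 13
Total = 26

26


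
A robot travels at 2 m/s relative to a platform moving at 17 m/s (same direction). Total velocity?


Given: object velocity = 2 m/s, platform velocity = 17 m/s (same direction)
Using classical velocity addition: v_total = v_object + v_platform
v_total = 2 + 17
v_total = 19 m/s

19 m/s


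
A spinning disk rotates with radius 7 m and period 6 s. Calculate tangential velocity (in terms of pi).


Given: radius r = 7 m, period T = 6 s
Using v = 2*pi*r / T
v = 2*pi*7 / 6
v = 14*pi / 6
v = 7/3*pi m/s

7/3*pi m/s


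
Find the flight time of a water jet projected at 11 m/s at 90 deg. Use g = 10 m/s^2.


Given: v0 = 11 m/s, theta = 90 deg, g = 10 m/s^2
sin(90) = 1
Using T = 2*v0*sin(theta) / g
T = 2*11*1 / 10
T = 22 / 10
T = 11/5 s

11/5 s


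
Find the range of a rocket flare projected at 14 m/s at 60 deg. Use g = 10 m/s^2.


Given: v0 = 14 m/s, theta = 60 deg, g = 10 m/s^2
sin(2*60) = sin(120) = sqrt(3)/2
Using R = v0^2 * sin(2*theta) / g
R = 14^2 * (sqrt(3)/2) / 10
R = 196 * sqrt(3) / 20
R = 49/5*sqrt(3) m

49/5*sqrt(3) m


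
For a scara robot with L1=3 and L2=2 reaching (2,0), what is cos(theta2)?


Given: L1 = 3, L2 = 2, target (x, y) = (2, 0)
Using cos(theta2) = (x^2 + y^2 - L1^2 - L2^2) / (2*L1*L2)
x^2 + y^2 = 2^2 + 0 = 4
L1^2 + L2^2 = 9 + 4 = 13
Numerator = 4 - 13 = -9
Denominator = 2*3*2 = 12
cos(theta2) = -9/12 = -3/4

-3/4


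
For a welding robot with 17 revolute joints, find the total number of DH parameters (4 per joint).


Given: 17 joints, 4 DH parameters per joint (d, theta, a, alpha)
Total DH parameters = number_of_joints * 4
Total = 17 * 4
Total = 68

68


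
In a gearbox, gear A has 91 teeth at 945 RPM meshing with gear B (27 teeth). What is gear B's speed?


Given: N1 = 91 teeth, w1 = 945 RPM, N2 = 27 teeth
Using N1*w1 = N2*w2
w2 = N1*w1 / N2
w2 = 91*945 / 27
w2 = 85995 / 27
w2 = 3185 RPM

3185 RPM


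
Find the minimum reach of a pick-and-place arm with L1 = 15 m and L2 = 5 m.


Given: L1 = 15 m, L2 = 5 m
For a 2-link planar arm, min reach = |L1 - L2| (second link folded back)
Min reach = |15 - 5|
Min reach = 10 m

10 m


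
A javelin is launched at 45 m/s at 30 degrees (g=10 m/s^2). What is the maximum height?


Given: v0 = 45 m/s, theta = 30 deg, g = 10 m/s^2
sin^2(30) = 1/4
Using H = v0^2 * sin^2(theta) / (2*g)
H = 45^2 * 1/4 / (2*10)
H = 2025 * 1/4 / 20
H = 2025/4 / 20
H = 405/16 m

405/16 m


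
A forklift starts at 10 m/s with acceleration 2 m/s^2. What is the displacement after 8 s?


Given: v0 = 10 m/s, a = 2 m/s^2, t = 8 s
Using s = v0*t + (1/2)*a*t^2
s = 10*8 + (1/2)*2*8^2
s = 80 + (1/2)*128
s = 80 + 64
s = 144

144 m


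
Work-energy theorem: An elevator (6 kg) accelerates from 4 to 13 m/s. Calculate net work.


Given: m = 6 kg, v0 = 4 m/s, v = 13 m/s
Using W = (1/2)*m*(v^2 - v0^2)
v^2 = 13^2 = 169
v0^2 = 4^2 = 16
v^2 - v0^2 = 169 - 16 = 153
W = (1/2)*6*153 = 459 J

459 J


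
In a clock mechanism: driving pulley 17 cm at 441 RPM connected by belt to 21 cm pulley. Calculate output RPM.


Given: D1 = 17 cm, w1 = 441 RPM, D2 = 21 cm
Using D1*w1 = D2*w2
w2 = D1*w1 / D2
w2 = 17*441 / 21
w2 = 7497 / 21
w2 = 357 RPM

357 RPM


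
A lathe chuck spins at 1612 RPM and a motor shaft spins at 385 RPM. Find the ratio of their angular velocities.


Given: RPM_A = 1612, RPM_B = 385
omega = 2*pi*RPM/60, so omega_A/omega_B = RPM_A / RPM_B
omega_A/omega_B = 1612 / 385
omega_A/omega_B = 1612/385

1612/385


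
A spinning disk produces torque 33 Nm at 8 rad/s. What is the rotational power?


Given: tau = 33 Nm, omega = 8 rad/s
Using P = tau * omega
P = 33 * 8
P = 264 W

264 W


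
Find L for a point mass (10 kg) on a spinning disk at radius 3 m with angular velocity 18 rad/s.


Given: m = 10 kg, r = 3 m, omega = 18 rad/s
For a point mass: I = m*r^2
I = 10*3^2 = 10*9 = 90
L = I*omega = 90*18
L = 1620 kg*m^2/s

1620 kg*m^2/s


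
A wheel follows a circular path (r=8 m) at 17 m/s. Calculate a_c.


Given: v = 17 m/s, r = 8 m
Using a_c = v^2 / r
a_c = 17^2 / 8
a_c = 289 / 8
a_c = 289/8 m/s^2

289/8 m/s^2


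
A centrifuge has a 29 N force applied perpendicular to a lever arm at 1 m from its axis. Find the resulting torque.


Given: F = 29 N, r = 1 m, angle = 90 deg (perpendicular)
Using tau = F * r * sin(90)
sin(90) = 1
tau = 29 * 1 * 1
tau = 29 Nm

29 Nm


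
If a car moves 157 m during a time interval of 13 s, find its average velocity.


Given: distance d = 157 m, time t = 13 s
Using v = d / t
v = 157 / 13
v = 157/13 m/s

157/13 m/s


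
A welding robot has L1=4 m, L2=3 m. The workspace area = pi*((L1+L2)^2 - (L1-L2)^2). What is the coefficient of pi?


Given: L1 = 4, L2 = 3
(L1+L2)^2 = (7)^2 = 49
(L1-L2)^2 = (1)^2 = 1
Difference = 49 - 1 = 48
This equals 4*L1*L2 = 4*4*3 = 48
Workspace area = 48*pi

48


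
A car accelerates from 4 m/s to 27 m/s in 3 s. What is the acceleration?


Given: initial velocity v0 = 4 m/s, final velocity v = 27 m/s, time t = 3 s
Using a = (v - v0) / t
a = (27 - 4) / 3
a = 23 / 3
a = 23/3 m/s^2

23/3 m/s^2


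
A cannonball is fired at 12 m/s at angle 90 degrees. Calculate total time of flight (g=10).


Given: v0 = 12 m/s, theta = 90 deg, g = 10 m/s^2
sin(90) = 1
Using T = 2*v0*sin(theta) / g
T = 2*12*1 / 10
T = 24 / 10
T = 12/5 s

12/5 s


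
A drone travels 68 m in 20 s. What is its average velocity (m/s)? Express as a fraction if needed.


Given: distance d = 68 m, time t = 20 s
Using v = d / t
v = 68 / 20
v = 17/5 m/s

17/5 m/s


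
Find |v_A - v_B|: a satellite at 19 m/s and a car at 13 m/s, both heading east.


Given: v_A = 19 m/s east, v_B = 13 m/s east
Both move in the same direction; relative speed = |v_A - v_B|
|19 - 13| = |6|
= 6 m/s

6 m/s


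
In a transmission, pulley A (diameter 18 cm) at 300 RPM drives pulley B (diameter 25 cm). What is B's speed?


Given: D1 = 18 cm, w1 = 300 RPM, D2 = 25 cm
Using D1*w1 = D2*w2
w2 = D1*w1 / D2
w2 = 18*300 / 25
w2 = 5400 / 25
w2 = 216 RPM

216 RPM


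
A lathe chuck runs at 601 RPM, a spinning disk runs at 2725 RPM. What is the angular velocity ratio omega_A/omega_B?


Given: RPM_A = 601, RPM_B = 2725
omega = 2*pi*RPM/60, so omega_A/omega_B = RPM_A / RPM_B
omega_A/omega_B = 601 / 2725
omega_A/omega_B = 601/2725

601/2725


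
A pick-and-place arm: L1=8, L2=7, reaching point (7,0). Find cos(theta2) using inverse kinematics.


Given: L1 = 8, L2 = 7, target (x, y) = (7, 0)
Using cos(theta2) = (x^2 + y^2 - L1^2 - L2^2) / (2*L1*L2)
x^2 + y^2 = 7^2 + 0 = 49
L1^2 + L2^2 = 64 + 49 = 113
Numerator = 49 - 113 = -64
Denominator = 2*8*7 = 112
cos(theta2) = -64/112 = -4/7

-4/7


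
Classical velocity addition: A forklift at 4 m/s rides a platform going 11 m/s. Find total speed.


Given: object velocity = 4 m/s, platform velocity = 11 m/s (same direction)
Using classical velocity addition: v_total = v_object + v_platform
v_total = 4 + 11
v_total = 15 m/s

15 m/s


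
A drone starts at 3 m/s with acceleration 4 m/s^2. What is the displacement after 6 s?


Given: v0 = 3 m/s, a = 4 m/s^2, t = 6 s
Using s = v0*t + (1/2)*a*t^2
s = 3*6 + (1/2)*4*6^2
s = 18 + (1/2)*144
s = 18 + 72
s = 90

90 m


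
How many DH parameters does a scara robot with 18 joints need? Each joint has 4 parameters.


Given: 18 joints, 4 DH parameters per joint (d, theta, a, alpha)
Total DH parameters = number_of_joints * 4
Total = 18 * 4
Total = 72

72


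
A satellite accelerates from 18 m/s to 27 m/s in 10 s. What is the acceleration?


Given: initial velocity v0 = 18 m/s, final velocity v = 27 m/s, time t = 10 s
Using a = (v - v0) / t
a = (27 - 18) / 10
a = 9 / 10
a = 9/10 m/s^2

9/10 m/s^2


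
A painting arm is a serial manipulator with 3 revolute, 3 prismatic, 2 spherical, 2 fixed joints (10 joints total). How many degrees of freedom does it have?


Given: serial robot with 3 revolute, 3 prismatic, 2 spherical, 2 fixed joints
DOF contribution per joint type: revolute=1, prismatic=1, spherical=3, fixed=0
DOF = 3*1 + 3*1 + 2*3 + 2*0
DOF = 12

12


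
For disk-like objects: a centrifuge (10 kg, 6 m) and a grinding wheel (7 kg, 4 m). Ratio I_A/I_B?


Given: M1=10 kg, R1=6 m, M2=7 kg, R2=4 m
For a disk: I = (1/2)*M*R^2, so I_A/I_B = (M1*R1^2)/(M2*R2^2)
M1*R1^2 = 10*36 = 360
M2*R2^2 = 7*16 = 112
I_A/I_B = 360/112 = 45/14

45/14


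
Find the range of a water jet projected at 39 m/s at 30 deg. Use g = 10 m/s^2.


Given: v0 = 39 m/s, theta = 30 deg, g = 10 m/s^2
sin(2*30) = sin(60) = sqrt(3)/2
Using R = v0^2 * sin(2*theta) / g
R = 39^2 * (sqrt(3)/2) / 10
R = 1521 * sqrt(3) / 20
R = 1521/20*sqrt(3) m

1521/20*sqrt(3) m


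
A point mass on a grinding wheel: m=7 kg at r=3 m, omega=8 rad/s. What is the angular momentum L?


Given: m = 7 kg, r = 3 m, omega = 8 rad/s
For a point mass: I = m*r^2
I = 7*3^2 = 7*9 = 63
L = I*omega = 63*8
L = 504 kg*m^2/s

504 kg*m^2/s


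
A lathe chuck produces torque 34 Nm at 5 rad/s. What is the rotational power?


Given: tau = 34 Nm, omega = 5 rad/s
Using P = tau * omega
P = 34 * 5
P = 170 W

170 W


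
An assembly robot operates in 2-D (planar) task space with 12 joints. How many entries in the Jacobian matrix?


Given: task space dimension = 2, joints = 12
Jacobian is a 2 x 12 matrix
Total entries = rows * columns
Total = 2 * 12
Total = 24

24


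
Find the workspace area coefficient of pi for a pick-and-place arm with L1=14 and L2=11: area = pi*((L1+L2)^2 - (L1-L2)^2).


Given: L1 = 14, L2 = 11
(L1+L2)^2 = (25)^2 = 625
(L1-L2)^2 = (3)^2 = 9
Difference = 625 - 9 = 616
This equals 4*L1*L2 = 4*14*11 = 616
Workspace area = 616*pi

616


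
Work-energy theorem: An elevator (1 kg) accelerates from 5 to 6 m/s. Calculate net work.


Given: m = 1 kg, v0 = 5 m/s, v = 6 m/s
Using W = (1/2)*m*(v^2 - v0^2)
v^2 = 6^2 = 36
v0^2 = 5^2 = 25
v^2 - v0^2 = 36 - 25 = 11
W = (1/2)*1*11 = 11/2 J

11/2 J


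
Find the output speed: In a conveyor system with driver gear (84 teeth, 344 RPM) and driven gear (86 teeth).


Given: N1 = 84 teeth, w1 = 344 RPM, N2 = 86 teeth
Using N1*w1 = N2*w2
w2 = N1*w1 / N2
w2 = 84*344 / 86
w2 = 28896 / 86
w2 = 336 RPM

336 RPM


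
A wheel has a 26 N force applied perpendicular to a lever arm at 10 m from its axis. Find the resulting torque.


Given: F = 26 N, r = 10 m, angle = 90 deg (perpendicular)
Using tau = F * r * sin(90)
sin(90) = 1
tau = 26 * 10 * 1
tau = 260 Nm

260 Nm


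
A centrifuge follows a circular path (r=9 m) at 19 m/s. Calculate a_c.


Given: v = 19 m/s, r = 9 m
Using a_c = v^2 / r
a_c = 19^2 / 9
a_c = 361 / 9
a_c = 361/9 m/s^2

361/9 m/s^2


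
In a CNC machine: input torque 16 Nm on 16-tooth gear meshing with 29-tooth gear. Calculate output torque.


Given: N1 = 16, N2 = 29, T1 = 16 Nm
Using T2/T1 = N2/N1
T2 = T1 * N2 / N1
T2 = 16 * 29 / 16
T2 = 464 / 16
T2 = 29 Nm

29 Nm


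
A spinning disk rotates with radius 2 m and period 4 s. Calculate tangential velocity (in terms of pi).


Given: radius r = 2 m, period T = 4 s
Using v = 2*pi*r / T
v = 2*pi*2 / 4
v = 4*pi / 4
v = 1*pi m/s

1*pi m/s


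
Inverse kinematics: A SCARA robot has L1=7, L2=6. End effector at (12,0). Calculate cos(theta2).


Given: L1 = 7, L2 = 6, target (x, y) = (12, 0)
Using cos(theta2) = (x^2 + y^2 - L1^2 - L2^2) / (2*L1*L2)
x^2 + y^2 = 12^2 + 0 = 144
L1^2 + L2^2 = 49 + 36 = 85
Numerator = 144 - 85 = 59
Denominator = 2*7*6 = 84
cos(theta2) = 59/84 = 59/84

59/84


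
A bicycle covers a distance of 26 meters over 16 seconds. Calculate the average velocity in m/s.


Given: distance d = 26 m, time t = 16 s
Using v = d / t
v = 26 / 16
v = 13/8 m/s

13/8 m/s


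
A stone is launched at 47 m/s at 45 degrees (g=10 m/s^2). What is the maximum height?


Given: v0 = 47 m/s, theta = 45 deg, g = 10 m/s^2
sin^2(45) = 1/2
Using H = v0^2 * sin^2(theta) / (2*g)
H = 47^2 * 1/2 / (2*10)
H = 2209 * 1/2 / 20
H = 2209/2 / 20
H = 2209/40 m

2209/40 m


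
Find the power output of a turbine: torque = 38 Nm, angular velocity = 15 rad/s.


Given: tau = 38 Nm, omega = 15 rad/s
Using P = tau * omega
P = 38 * 15
P = 570 W

570 W


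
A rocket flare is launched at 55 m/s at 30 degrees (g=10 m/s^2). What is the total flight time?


Given: v0 = 55 m/s, theta = 30 deg, g = 10 m/s^2
sin(30) = 1/2
Using T = 2*v0*sin(theta) / g
T = 2*55*1/2 / 10
T = 55 / 10
T = 11/2 s

11/2 s
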